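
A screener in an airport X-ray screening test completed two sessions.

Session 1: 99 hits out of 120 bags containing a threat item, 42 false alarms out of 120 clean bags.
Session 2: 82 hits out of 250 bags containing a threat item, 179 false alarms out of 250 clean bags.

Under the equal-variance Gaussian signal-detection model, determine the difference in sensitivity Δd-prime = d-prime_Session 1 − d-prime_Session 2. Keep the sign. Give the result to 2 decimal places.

Session 1: z(0.8250) = 0.935, z(0.3500) = -0.385, d' = 1.320
Session 2: z(0.3280) = -0.445, z(0.7160) = 0.571, d' = -1.016
Δd' = d'_Session 1 − d'_Session 2 = 1.320 − (-1.016) = 2.336
Session 1 has the higher sensitivity.

Δd-prime = 2.34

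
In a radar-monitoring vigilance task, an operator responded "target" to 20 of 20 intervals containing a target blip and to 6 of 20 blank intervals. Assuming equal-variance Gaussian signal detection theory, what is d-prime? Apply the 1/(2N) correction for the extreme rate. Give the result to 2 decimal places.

d-prime = 2.48

The hit rate is 20/20 = 1, so apply the 1/(2N) correction: H → 1 − 1/(2·20) = 0.97500.
z(H) = z(0.97500) = 1.960
z(FA) = z(0.30000) = -0.524
d' = 1.960 − (-0.524) = 2.484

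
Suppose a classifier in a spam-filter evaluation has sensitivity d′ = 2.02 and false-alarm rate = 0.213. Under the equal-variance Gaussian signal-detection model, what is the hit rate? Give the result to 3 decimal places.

hit rate = 0.890

z(false-alarm rate) = z(0.213) = -0.7961
z(H) = z(FA) + d' = -0.7961 + 2.02 = 1.2239
hit rate = Φ(1.2239) = 0.8895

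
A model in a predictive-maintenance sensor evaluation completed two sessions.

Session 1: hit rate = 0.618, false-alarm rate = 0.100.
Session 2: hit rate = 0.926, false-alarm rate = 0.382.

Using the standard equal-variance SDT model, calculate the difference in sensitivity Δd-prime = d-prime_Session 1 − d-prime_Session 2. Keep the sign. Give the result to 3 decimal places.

Δd-prime = -0.165

Session 1: z(0.618) = 0.3002, z(0.100) = -1.2816, d' = 1.5818
Session 2: z(0.926) = 1.4466, z(0.382) = -0.3002, d' = 1.7468
Δd' = d'_Session 1 − d'_Session 2 = 1.5818 − 1.7468 = -0.1650
Session 2 has the higher sensitivity.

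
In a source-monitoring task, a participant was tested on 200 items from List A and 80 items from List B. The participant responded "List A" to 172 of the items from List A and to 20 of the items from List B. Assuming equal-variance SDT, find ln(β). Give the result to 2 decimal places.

ln β = -0.36

H = 172/200 = 0.8600
FA = 20/80 = 0.2500
z(H) = 1.080
z(FA) = -0.674
ln β = −½·[z(H)² − z(FA)²] = −0.5 × (1.166 − 0.454) = -0.356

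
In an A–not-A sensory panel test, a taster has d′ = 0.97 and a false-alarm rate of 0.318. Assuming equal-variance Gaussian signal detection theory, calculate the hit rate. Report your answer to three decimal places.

z(false-alarm rate) = z(0.318) = -0.4733
z(H) = z(FA) + d' = -0.4733 + 0.97 = 0.4967
hit rate = Φ(0.4967) = 0.6903

hit rate = 0.690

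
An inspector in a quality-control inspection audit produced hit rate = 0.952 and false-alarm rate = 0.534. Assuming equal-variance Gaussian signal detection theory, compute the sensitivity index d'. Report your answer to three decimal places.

d' = 1.579

Φ⁻¹(0.952) = 1.6646, Φ⁻¹(0.534) = 0.0853
d' = z(H) − z(FA) = 1.6646 − 0.0853 = 1.5793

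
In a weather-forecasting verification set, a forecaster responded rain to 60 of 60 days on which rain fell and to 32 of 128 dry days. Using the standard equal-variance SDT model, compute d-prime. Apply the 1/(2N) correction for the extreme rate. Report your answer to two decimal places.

The hit rate is 60/60 = 1, so apply the 1/(2N) correction: H → 1 − 1/(2·60) = 0.99167.
z(H) = z(0.99167) = 2.394
z(FA) = z(0.25000) = -0.674
d' = 2.394 − (-0.674) = 3.068

d-prime = 3.07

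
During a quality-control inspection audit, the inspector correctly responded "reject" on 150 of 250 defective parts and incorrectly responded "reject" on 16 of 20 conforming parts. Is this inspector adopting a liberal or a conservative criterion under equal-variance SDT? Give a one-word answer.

z(H) = 0.253, z(FA) = 0.842
c = −½·(z(H) + z(FA)) = -0.5475
c < 0 → liberal criterion (biased toward responding “yes”).

liberal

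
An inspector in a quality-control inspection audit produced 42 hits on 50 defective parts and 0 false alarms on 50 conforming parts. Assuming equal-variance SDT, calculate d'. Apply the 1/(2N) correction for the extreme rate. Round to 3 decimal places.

The false-alarm rate is 0/50 = 0, so apply the 1/(2N) correction: FA → 1/(2·50) = 0.01000.
z(H) = z(0.84000) = 0.9945
z(FA) = z(0.01000) = -2.3263
d' = 0.9945 − (-2.3263) = 3.3208

d' = 3.321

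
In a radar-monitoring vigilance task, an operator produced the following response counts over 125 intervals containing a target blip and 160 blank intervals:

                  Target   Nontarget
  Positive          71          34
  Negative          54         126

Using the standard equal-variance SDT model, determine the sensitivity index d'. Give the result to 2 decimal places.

H = 71/125 = 0.5680
FA = 34/160 = 0.2125
z(H) = z(0.5680) = 0.171
z(FA) = z(0.2125) = -0.798
d' = z(H) − z(FA) = 0.171 − (-0.798) = 0.969

d' = 0.97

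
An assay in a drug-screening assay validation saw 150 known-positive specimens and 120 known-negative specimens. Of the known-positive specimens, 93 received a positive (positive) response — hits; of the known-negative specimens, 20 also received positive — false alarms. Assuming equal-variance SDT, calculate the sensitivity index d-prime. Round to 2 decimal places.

H = 93/150 = 0.6200
FA = 20/120 = 0.1667
Φ⁻¹(H) = 0.305
Φ⁻¹(FA) = -0.967
d' = z(H) − z(FA) = 0.305 − (-0.967) = 1.272

d-prime = 1.27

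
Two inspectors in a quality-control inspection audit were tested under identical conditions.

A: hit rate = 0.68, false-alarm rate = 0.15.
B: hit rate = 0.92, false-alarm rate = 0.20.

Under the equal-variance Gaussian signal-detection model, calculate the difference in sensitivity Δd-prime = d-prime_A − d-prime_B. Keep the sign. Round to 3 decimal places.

Δd-prime = -0.743

A: z(0.68) = 0.4677, z(0.15) = -1.0364, d' = 1.5041
B: z(0.92) = 1.4051, z(0.20) = -0.8416, d' = 2.2467
Δd' = d'_A − d'_B = 1.5041 − 2.2467 = -0.7426
B has the higher sensitivity.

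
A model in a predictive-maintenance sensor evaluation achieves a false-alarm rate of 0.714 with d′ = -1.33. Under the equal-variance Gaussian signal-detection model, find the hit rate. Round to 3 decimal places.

hit rate = 0.222

z(false-alarm rate) = z(0.714) = 0.5651
z(H) = z(FA) + d' = 0.5651 + (-1.33) = -0.7649
hit rate = Φ(-0.7649) = 0.2222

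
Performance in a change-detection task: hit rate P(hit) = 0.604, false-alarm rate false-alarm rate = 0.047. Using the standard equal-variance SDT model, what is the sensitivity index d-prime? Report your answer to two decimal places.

d-prime = 1.94

z(H) = z(0.604) = 0.2637
z(FA) = z(0.047) = -1.6747
d' = z(H) − z(FA) = 0.2637 − (-1.6747) = 1.9384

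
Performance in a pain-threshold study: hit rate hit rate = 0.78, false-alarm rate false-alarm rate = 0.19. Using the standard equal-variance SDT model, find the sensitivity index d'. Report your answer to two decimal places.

z(H) = 0.772
z(FA) = -0.878
d' = z(H) − z(FA) = 0.772 − (-0.878) = 1.650

d' = 1.65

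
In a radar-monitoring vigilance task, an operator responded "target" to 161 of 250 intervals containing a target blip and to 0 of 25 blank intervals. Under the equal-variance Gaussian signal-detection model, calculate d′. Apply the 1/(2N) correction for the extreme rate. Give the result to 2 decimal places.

d′ = 2.42

The false-alarm rate is 0/25 = 0, so apply the 1/(2N) correction: FA → 1/(2·25) = 0.02000.
z(H) = z(0.64400) = 0.369
z(FA) = z(0.02000) = -2.054
d' = 0.369 − (-2.054) = 2.423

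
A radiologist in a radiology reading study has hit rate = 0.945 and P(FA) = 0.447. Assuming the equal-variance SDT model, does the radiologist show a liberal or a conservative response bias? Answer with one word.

liberal

z(H) = 1.598, z(FA) = -0.133
c = −½·(z(H) + z(FA)) = -0.7325
c < 0 → liberal criterion (biased toward responding “yes”).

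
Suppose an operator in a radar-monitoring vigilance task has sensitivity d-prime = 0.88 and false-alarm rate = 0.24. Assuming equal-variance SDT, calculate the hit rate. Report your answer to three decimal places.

hit rate = 0.569

z(false-alarm rate) = z(0.24) = -0.7063
z(H) = z(FA) + d' = -0.7063 + 0.88 = 0.1737
hit rate = Φ(0.1737) = 0.5689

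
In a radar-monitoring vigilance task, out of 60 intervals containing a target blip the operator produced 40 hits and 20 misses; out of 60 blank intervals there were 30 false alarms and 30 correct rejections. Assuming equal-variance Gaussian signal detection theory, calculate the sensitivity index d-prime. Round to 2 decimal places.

d-prime = 0.43

H = 40/60 = 0.6667
FA = 30/60 = 0.5000
z(H) = z(0.6667) = 0.431
z(FA) = z(0.5000) = 0.000
d' = z(H) − z(FA) = 0.431 − 0.000 = 0.431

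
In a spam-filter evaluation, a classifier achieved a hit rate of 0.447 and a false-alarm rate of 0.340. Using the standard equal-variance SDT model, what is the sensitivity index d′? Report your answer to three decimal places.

d′ = 0.279

z(0.447) = -0.1332, z(0.340) = -0.4125
d' = z(H) − z(FA) = -0.1332 − (-0.4125) = 0.2793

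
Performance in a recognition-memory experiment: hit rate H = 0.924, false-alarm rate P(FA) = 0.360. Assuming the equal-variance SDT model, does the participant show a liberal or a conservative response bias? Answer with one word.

liberal

z(H) = 1.433, z(FA) = -0.358
c = −½·(z(H) + z(FA)) = -0.5375
c < 0 → liberal criterion (biased toward responding “yes”).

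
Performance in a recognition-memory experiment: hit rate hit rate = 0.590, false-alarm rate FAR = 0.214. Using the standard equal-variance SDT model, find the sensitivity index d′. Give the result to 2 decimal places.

z(H) = z(0.590) = 0.2275
z(FA) = z(0.214) = -0.7926
d' = z(H) − z(FA) = 0.2275 − (-0.7926) = 1.0201

d′ = 1.02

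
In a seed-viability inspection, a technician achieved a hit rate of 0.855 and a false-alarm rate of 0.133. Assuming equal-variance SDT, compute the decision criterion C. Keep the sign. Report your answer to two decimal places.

C = 0.03

Φ⁻¹(0.855) = 1.058, Φ⁻¹(0.133) = -1.112
c = −½·[z(H) + z(FA)] = −0.5 × (1.058 + (-1.112)) = 0.027
c > 0: the technician has a conservative response bias.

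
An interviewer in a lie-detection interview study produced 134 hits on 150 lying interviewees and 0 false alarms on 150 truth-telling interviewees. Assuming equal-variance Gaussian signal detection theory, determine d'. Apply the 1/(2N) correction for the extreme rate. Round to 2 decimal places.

d' = 3.96

The false-alarm rate is 0/150 = 0, so apply the 1/(2N) correction: FA → 1/(2·150) = 0.00333.
z(H) = z(0.89333) = 1.244
z(FA) = z(0.00333) = -2.713
d' = 1.244 − (-2.713) = 3.957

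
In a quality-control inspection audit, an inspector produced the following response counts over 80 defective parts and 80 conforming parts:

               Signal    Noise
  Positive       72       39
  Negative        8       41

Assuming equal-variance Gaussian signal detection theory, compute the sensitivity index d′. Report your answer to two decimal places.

H = 72/80 = 0.9000
FA = 39/80 = 0.4875
z(H) = 1.2816
z(FA) = -0.0313
d' = z(H) − z(FA) = 1.2816 − (-0.0313) = 1.3129

d′ = 1.31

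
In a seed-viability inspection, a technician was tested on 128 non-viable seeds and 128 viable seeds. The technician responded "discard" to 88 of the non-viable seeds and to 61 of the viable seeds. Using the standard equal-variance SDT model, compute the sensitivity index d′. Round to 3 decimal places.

d′ = 0.548

H = 88/128 = 0.6875
FA = 61/128 = 0.4766
z(0.6875) = 0.4888, z(0.4766) = -0.0587
d' = z(H) − z(FA) = 0.4888 − (-0.0587) = 0.5475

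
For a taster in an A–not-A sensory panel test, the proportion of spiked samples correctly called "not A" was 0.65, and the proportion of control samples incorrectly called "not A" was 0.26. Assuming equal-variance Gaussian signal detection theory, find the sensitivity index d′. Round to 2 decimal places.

d′ = 1.03

z(H) = z(0.65) = 0.385
z(FA) = z(0.26) = -0.643
d' = z(H) − z(FA) = 0.385 − (-0.643) = 1.028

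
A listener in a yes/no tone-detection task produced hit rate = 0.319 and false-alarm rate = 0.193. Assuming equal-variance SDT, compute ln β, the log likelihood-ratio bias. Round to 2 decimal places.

Φ⁻¹(H) = -0.470
Φ⁻¹(FA) = -0.867
ln β = −½·[z(H)² − z(FA)²] = −0.5 × (0.221 − 0.752) = 0.2655

ln β = 0.27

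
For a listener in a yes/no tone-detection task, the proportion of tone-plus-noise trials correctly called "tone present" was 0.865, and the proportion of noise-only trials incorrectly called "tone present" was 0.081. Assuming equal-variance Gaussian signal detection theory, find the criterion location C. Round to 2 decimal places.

z(0.865) = 1.103, z(0.081) = -1.398
c = −½·[z(H) + z(FA)] = −0.5 × (1.103 + (-1.398)) = 0.1475
c > 0: the listener has a conservative response bias.

C = 0.15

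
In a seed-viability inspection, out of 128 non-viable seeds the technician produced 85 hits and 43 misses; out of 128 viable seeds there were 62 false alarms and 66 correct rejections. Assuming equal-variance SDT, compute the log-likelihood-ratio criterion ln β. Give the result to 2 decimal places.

H = 85/128 = 0.6641
FA = 62/128 = 0.4844
Φ⁻¹(H) = 0.424
Φ⁻¹(FA) = -0.039
ln β = −½·[z(H)² − z(FA)²] = −0.5 × (0.180 − 0.002) = -0.089

ln β = -0.09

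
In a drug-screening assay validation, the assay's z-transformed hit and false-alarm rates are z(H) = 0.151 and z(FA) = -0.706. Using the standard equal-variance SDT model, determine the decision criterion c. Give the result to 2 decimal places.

c = −½·[z(H) + z(FA)] = −½·(0.151 + (-0.706)) = 0.2775
c > 0: the assay has a conservative response bias.

c = 0.28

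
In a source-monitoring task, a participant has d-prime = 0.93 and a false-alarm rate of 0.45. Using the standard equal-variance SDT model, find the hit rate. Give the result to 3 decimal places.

hit rate = 0.789

z(false-alarm rate) = z(0.45) = -0.1257
z(H) = z(FA) + d' = -0.1257 + 0.93 = 0.8043
hit rate = Φ(0.8043) = 0.7894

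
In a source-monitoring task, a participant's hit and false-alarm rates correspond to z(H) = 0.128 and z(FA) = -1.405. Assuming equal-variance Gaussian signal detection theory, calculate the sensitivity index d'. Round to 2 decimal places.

d' = 1.53

d' = z(H) − z(FA) = 0.128 − (-1.405) = 1.533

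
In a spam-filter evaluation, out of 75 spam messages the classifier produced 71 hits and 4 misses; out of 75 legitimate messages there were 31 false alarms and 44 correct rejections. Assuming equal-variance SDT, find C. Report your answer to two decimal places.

H = 71/75 = 0.9467
FA = 31/75 = 0.4133
z(0.9467) = 1.614, z(0.4133) = -0.219
c = −½·[z(H) + z(FA)] = −0.5 × (1.614 + (-0.219)) = -0.6975
c < 0: the classifier has a liberal response bias.

C = -0.70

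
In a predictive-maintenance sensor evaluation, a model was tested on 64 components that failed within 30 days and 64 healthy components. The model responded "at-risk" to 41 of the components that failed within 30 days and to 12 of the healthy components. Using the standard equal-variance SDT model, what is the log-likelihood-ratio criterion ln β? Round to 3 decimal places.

H = 41/64 = 0.6406
FA = 12/64 = 0.1875
z(H) = z(0.6406) = 0.3601
z(FA) = z(0.1875) = -0.8871
ln β = −½·[z(H)² − z(FA)²] = −0.5 × (0.1297 − 0.7869) = 0.3286

ln β = 0.329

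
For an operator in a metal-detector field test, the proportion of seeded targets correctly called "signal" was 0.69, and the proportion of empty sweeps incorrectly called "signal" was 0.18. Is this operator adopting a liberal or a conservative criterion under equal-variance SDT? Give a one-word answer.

conservative

z(H) = 0.496, z(FA) = -0.915
c = −½·(z(H) + z(FA)) = 0.2095
c > 0 → conservative criterion (biased toward responding “no”).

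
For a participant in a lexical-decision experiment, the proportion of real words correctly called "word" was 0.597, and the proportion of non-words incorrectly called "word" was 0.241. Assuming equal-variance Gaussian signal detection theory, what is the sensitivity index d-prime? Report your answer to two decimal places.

d-prime = 0.95

z(H) = z(0.597) = 0.246
z(FA) = z(0.241) = -0.703
d' = z(H) − z(FA) = 0.246 − (-0.703) = 0.949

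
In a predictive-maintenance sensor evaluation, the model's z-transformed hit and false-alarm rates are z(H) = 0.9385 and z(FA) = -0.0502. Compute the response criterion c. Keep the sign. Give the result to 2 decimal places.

c = −½·[z(H) + z(FA)] = −½·(0.9385 + (-0.0502)) = -0.44415
c < 0: the model has a liberal response bias.

c = -0.44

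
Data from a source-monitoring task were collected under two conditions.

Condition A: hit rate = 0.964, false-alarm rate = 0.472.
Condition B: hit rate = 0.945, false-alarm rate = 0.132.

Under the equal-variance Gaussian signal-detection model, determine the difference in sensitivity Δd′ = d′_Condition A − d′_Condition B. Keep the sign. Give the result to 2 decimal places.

Condition A: z(0.964) = 1.799, z(0.472) = -0.070, d' = 1.869
Condition B: z(0.945) = 1.598, z(0.132) = -1.117, d' = 2.715
Δd' = d'_Condition A − d'_Condition B = 1.869 − 2.715 = -0.846
Condition B has the higher sensitivity.

Δd′ = -0.85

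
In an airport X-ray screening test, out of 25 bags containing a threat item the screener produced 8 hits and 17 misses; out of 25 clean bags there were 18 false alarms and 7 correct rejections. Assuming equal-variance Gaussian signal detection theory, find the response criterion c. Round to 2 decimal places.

c = -0.06

H = 8/25 = 0.3200
FA = 18/25 = 0.7200
z(H) = z(0.3200) = -0.4677
z(FA) = z(0.7200) = 0.5828
c = −½·[z(H) + z(FA)] = −0.5 × (-0.4677 + 0.5828) = -0.05755
c < 0: the screener has a liberal response bias.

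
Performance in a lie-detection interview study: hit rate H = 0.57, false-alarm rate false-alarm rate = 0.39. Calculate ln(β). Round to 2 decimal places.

z(0.57) = 0.176, z(0.39) = -0.279
ln β = −½·[z(H)² − z(FA)²] = −0.5 × (0.031 − 0.078) = 0.0235

ln β = 0.02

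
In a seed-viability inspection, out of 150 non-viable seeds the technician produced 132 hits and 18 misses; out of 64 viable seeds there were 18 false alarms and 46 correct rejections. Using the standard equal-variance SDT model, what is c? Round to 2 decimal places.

c = -0.30

H = 132/150 = 0.8800
FA = 18/64 = 0.2812
z(H) = 1.1750
z(FA) = -0.5793
c = −½·[z(H) + z(FA)] = −0.5 × (1.1750 + (-0.5793)) = -0.29785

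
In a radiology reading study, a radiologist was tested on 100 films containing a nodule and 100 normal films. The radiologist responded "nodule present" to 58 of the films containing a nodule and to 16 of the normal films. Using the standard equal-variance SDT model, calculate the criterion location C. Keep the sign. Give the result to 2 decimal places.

C = 0.40

H = 58/100 = 0.5800
FA = 16/100 = 0.1600
z(H) = 0.202
z(FA) = -0.994
c = −½·[z(H) + z(FA)] = −0.5 × (0.202 + (-0.994)) = 0.396
c > 0: the radiologist has a conservative response bias.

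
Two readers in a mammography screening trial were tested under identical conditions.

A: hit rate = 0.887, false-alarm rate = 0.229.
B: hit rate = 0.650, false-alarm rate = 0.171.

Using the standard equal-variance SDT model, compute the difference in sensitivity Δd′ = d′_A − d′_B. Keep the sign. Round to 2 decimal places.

A: z(0.887) = 1.211, z(0.229) = -0.742, d' = 1.953
B: z(0.650) = 0.385, z(0.171) = -0.950, d' = 1.335
Δd' = d'_A − d'_B = 1.953 − 1.335 = 0.618
A has the higher sensitivity.

Δd′ = 0.62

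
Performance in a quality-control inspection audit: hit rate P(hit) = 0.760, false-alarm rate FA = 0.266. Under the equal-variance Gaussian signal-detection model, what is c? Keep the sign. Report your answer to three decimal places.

z(0.760) = 0.7063, z(0.266) = -0.6250
c = −½·[z(H) + z(FA)] = −0.5 × (0.7063 + (-0.6250)) = -0.04065

c = -0.041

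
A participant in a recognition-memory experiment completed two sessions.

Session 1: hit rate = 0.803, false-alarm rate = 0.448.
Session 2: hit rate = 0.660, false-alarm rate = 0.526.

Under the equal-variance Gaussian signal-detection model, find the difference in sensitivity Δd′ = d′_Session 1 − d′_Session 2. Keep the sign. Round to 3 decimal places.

Session 1: z(0.803) = 0.8524, z(0.448) = -0.1307, d' = 0.9831
Session 2: z(0.660) = 0.4125, z(0.526) = 0.0652, d' = 0.3473
Δd' = d'_Session 1 − d'_Session 2 = 0.9831 − 0.3473 = 0.6358
Session 1 has the higher sensitivity.

Δd′ = 0.636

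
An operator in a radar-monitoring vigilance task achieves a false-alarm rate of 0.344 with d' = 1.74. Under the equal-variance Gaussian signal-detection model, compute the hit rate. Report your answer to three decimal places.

hit rate = 0.910

z(false-alarm rate) = z(0.344) = -0.4016
z(H) = z(FA) + d' = -0.4016 + 1.74 = 1.3384
hit rate = Φ(1.3384) = 0.9096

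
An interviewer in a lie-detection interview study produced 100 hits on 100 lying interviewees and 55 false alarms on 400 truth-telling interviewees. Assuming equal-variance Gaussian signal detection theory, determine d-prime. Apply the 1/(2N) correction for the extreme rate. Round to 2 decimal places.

The hit rate is 100/100 = 1, so apply the 1/(2N) correction: H → 1 − 1/(2·100) = 0.99500.
z(H) = z(0.99500) = 2.576
z(FA) = z(0.13750) = -1.092
d' = 2.576 − (-1.092) = 3.668

d-prime = 3.67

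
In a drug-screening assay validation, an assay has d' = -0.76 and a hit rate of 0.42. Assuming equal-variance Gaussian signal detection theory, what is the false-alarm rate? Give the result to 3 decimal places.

z(hit rate) = z(0.42) = -0.2019
z(FA) = z(H) − d' = -0.2019 − (-0.76) = 0.5581
false-alarm rate = Φ(0.5581) = 0.7116

false-alarm rate = 0.712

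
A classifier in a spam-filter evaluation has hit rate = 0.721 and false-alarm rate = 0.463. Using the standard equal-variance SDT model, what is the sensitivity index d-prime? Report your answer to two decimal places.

d-prime = 0.68

Φ⁻¹(H) = 0.586
Φ⁻¹(FA) = -0.093
d' = z(H) − z(FA) = 0.586 − (-0.093) = 0.679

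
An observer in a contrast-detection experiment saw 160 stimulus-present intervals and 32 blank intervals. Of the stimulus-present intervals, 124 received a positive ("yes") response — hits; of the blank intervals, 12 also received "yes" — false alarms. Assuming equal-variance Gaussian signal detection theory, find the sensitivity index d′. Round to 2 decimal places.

H = 124/160 = 0.7750
FA = 12/32 = 0.3750
Φ⁻¹(H) = 0.7554
Φ⁻¹(FA) = -0.3186
d' = z(H) − z(FA) = 0.7554 − (-0.3186) = 1.0740

d′ = 1.07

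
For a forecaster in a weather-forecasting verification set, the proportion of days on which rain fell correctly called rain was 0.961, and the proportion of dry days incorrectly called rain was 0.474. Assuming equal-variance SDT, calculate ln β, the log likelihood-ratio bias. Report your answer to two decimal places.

z(0.961) = 1.762, z(0.474) = -0.065
ln β = −½·[z(H)² − z(FA)²] = −0.5 × (3.105 − 0.004) = -1.5505

ln β = -1.55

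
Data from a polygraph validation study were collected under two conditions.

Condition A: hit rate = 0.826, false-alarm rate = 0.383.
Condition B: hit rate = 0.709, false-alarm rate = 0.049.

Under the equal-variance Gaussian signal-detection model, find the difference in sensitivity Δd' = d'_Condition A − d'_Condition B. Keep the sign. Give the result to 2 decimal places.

Condition A: z(0.826) = 0.938, z(0.383) = -0.298, d' = 1.236
Condition B: z(0.709) = 0.550, z(0.049) = -1.655, d' = 2.205
Δd' = d'_Condition A − d'_Condition B = 1.236 − 2.205 = -0.969
Condition B has the higher sensitivity.

Δd' = -0.97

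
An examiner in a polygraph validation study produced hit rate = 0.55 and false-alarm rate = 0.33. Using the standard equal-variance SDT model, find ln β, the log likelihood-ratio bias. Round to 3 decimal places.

ln β = 0.089

Φ⁻¹(H) = Φ⁻¹(0.55) = 0.1257
Φ⁻¹(FA) = Φ⁻¹(0.33) = -0.4399
ln β = −½·[z(H)² − z(FA)²] = −0.5 × (0.0158 − 0.1935) = 0.08885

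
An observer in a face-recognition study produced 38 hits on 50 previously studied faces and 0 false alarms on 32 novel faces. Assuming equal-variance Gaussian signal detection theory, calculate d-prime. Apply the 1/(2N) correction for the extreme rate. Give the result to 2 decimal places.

The false-alarm rate is 0/32 = 0, so apply the 1/(2N) correction: FA → 1/(2·32) = 0.01562.
z(H) = z(0.76000) = 0.706
z(FA) = z(0.01562) = -2.154
d' = 0.706 − (-2.154) = 2.860

d-prime = 2.86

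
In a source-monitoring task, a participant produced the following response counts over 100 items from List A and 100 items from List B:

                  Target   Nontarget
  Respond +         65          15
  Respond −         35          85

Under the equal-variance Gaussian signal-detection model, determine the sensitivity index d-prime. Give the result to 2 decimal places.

H = 65/100 = 0.6500
FA = 15/100 = 0.1500
z(H) = 0.385
z(FA) = -1.036
d' = z(H) − z(FA) = 0.385 − (-1.036) = 1.421

d-prime = 1.42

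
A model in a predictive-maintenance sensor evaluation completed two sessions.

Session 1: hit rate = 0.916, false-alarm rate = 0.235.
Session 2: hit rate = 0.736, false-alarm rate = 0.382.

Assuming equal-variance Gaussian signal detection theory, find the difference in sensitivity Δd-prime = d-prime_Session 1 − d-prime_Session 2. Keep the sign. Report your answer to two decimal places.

Δd-prime = 1.17

Session 1: z(0.916) = 1.379, z(0.235) = -0.722, d' = 2.101
Session 2: z(0.736) = 0.631, z(0.382) = -0.300, d' = 0.931
Δd' = d'_Session 1 − d'_Session 2 = 2.101 − 0.931 = 1.170
Session 1 has the higher sensitivity.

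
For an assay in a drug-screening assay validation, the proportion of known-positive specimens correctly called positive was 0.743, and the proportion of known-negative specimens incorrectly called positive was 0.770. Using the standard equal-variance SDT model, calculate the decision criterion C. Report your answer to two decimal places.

Φ⁻¹(H) = Φ⁻¹(0.743) = 0.653
Φ⁻¹(FA) = Φ⁻¹(0.770) = 0.739
c = −½·[z(H) + z(FA)] = −0.5 × (0.653 + 0.739) = -0.696
c < 0: the assay has a liberal response bias.

C = -0.70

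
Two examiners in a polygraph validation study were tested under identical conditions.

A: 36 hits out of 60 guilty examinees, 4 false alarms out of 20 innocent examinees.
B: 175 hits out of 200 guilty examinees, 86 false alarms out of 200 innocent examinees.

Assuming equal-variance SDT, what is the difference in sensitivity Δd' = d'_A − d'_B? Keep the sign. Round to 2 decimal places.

A: z(0.6000) = 0.253, z(0.2000) = -0.842, d' = 1.095
B: z(0.8750) = 1.150, z(0.4300) = -0.176, d' = 1.326
Δd' = d'_A − d'_B = 1.095 − 1.326 = -0.231
B has the higher sensitivity.

Δd' = -0.23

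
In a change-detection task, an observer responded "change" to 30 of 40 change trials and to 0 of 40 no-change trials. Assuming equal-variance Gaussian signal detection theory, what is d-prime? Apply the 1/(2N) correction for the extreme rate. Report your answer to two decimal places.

d-prime = 2.92

The false-alarm rate is 0/40 = 0, so apply the 1/(2N) correction: FA → 1/(2·40) = 0.01250.
z(H) = z(0.75000) = 0.674
z(FA) = z(0.01250) = -2.241
d' = 0.674 − (-2.241) = 2.915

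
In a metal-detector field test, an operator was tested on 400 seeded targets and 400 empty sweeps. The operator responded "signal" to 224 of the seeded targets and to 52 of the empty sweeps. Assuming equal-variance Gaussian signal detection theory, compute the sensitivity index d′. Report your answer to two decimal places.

d′ = 1.28

H = 224/400 = 0.5600
FA = 52/400 = 0.1300
z(0.5600) = 0.151, z(0.1300) = -1.126
d' = z(H) − z(FA) = 0.151 − (-1.126) = 1.277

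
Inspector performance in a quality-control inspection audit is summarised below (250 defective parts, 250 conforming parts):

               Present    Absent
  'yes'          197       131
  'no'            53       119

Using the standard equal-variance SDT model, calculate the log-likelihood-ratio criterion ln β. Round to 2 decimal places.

H = 197/250 = 0.7880
FA = 131/250 = 0.5240
Φ⁻¹(H) = 0.800
Φ⁻¹(FA) = 0.060
ln β = −½·[z(H)² − z(FA)²] = −0.5 × (0.640 − 0.004) = -0.318

ln β = -0.32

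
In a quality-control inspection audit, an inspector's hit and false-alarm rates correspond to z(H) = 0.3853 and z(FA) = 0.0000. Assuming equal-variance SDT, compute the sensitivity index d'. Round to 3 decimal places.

d' = 0.385

d' = z(H) − z(FA) = 0.3853 − 0.0000 = 0.3853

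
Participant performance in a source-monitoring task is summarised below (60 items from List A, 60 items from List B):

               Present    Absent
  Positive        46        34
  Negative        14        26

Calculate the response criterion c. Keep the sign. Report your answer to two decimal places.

H = 46/60 = 0.7667
FA = 34/60 = 0.5667
Φ⁻¹(H) = 0.7280
Φ⁻¹(FA) = 0.1680
c = −½·[z(H) + z(FA)] = −0.5 × (0.7280 + 0.1680) = -0.4480
c < 0: the participant has a liberal response bias.

c = -0.45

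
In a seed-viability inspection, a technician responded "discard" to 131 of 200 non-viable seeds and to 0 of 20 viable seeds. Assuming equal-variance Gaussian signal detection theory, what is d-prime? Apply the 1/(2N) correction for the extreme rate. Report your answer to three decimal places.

d-prime = 2.359

The false-alarm rate is 0/20 = 0, so apply the 1/(2N) correction: FA → 1/(2·20) = 0.02500.
z(H) = z(0.65500) = 0.3989
z(FA) = z(0.02500) = -1.9600
d' = 0.3989 − (-1.9600) = 2.3589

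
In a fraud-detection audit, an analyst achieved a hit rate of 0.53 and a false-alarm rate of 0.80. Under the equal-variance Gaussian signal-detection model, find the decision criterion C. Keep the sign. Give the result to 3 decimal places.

Φ⁻¹(0.53) = 0.0753, Φ⁻¹(0.80) = 0.8416
c = −½·[z(H) + z(FA)] = −0.5 × (0.0753 + 0.8416) = -0.45845

C = -0.458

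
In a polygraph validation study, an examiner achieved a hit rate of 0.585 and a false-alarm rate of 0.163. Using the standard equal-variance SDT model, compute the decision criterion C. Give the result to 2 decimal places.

z(H) = 0.215
z(FA) = -0.982
c = −½·[z(H) + z(FA)] = −0.5 × (0.215 + (-0.982)) = 0.3835
c > 0: the examiner has a conservative response bias.

C = 0.38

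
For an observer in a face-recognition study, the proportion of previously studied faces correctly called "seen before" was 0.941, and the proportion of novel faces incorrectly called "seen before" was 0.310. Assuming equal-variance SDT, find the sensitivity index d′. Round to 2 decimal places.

d′ = 2.06

Φ⁻¹(0.941) = 1.563, Φ⁻¹(0.310) = -0.496
d' = z(H) − z(FA) = 1.563 − (-0.496) = 2.059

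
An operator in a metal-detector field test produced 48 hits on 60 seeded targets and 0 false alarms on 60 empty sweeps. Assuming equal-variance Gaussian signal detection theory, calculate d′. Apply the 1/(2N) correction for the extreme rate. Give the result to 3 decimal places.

The false-alarm rate is 0/60 = 0, so apply the 1/(2N) correction: FA → 1/(2·60) = 0.00833.
z(H) = z(0.80000) = 0.8416
z(FA) = z(0.00833) = -2.3941
d' = 0.8416 − (-2.3941) = 3.2357

d′ = 3.236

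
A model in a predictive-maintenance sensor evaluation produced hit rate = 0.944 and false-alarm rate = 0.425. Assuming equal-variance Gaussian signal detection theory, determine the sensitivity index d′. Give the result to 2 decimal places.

d′ = 1.78

Φ⁻¹(0.944) = 1.589, Φ⁻¹(0.425) = -0.189
d' = z(H) − z(FA) = 1.589 − (-0.189) = 1.778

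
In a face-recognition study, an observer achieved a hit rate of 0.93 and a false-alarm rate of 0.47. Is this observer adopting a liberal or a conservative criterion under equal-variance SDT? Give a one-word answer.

z(H) = 1.476, z(FA) = -0.075
c = −½·(z(H) + z(FA)) = -0.7005
c < 0 → liberal criterion (biased toward responding “yes”).

liberal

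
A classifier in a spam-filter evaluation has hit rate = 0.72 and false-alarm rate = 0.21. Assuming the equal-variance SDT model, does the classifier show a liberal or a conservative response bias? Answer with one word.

conservative

z(H) = 0.583, z(FA) = -0.806
c = −½·(z(H) + z(FA)) = 0.1115
c > 0 → conservative criterion (biased toward responding “no”).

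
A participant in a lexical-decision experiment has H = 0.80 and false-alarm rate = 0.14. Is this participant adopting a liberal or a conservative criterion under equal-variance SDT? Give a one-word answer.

z(H) = 0.842, z(FA) = -1.080
c = −½·(z(H) + z(FA)) = 0.119
c > 0 → conservative criterion (biased toward responding “no”).

conservative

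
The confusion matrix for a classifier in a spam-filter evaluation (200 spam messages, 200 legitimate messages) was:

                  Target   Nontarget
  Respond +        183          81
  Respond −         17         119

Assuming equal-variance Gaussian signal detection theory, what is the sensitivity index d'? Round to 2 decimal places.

H = 183/200 = 0.9150
FA = 81/200 = 0.4050
z(H) = 1.3722
z(FA) = -0.2404
d' = z(H) − z(FA) = 1.3722 − (-0.2404) = 1.6126

d' = 1.61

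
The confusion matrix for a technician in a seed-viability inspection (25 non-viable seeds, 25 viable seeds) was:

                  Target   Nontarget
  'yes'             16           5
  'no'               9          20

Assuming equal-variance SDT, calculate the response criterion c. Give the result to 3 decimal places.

H = 16/25 = 0.6400
FA = 5/25 = 0.2000
Φ⁻¹(H) = Φ⁻¹(0.6400) = 0.3585
Φ⁻¹(FA) = Φ⁻¹(0.2000) = -0.8416
c = −½·[z(H) + z(FA)] = −0.5 × (0.3585 + (-0.8416)) = 0.24155
c > 0: the technician has a conservative response bias.

c = 0.242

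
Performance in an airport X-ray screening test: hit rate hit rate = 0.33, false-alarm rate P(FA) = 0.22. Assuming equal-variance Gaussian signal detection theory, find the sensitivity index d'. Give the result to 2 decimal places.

z(0.33) = -0.4399, z(0.22) = -0.7722
d' = z(H) − z(FA) = -0.4399 − (-0.7722) = 0.3323

d' = 0.33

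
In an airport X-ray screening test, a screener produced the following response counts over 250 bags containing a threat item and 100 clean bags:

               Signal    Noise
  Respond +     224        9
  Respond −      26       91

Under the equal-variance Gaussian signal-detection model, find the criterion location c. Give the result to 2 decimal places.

c = 0.04

H = 224/250 = 0.8960
FA = 9/100 = 0.0900
z(H) = z(0.8960) = 1.2591
z(FA) = z(0.0900) = -1.3408
c = −½·[z(H) + z(FA)] = −0.5 × (1.2591 + (-1.3408)) = 0.04085
c > 0: the screener has a conservative response bias.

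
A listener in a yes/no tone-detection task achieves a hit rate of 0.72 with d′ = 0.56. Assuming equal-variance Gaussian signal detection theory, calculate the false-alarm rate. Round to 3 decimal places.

z(hit rate) = z(0.72) = 0.5828
z(FA) = z(H) − d' = 0.5828 − 0.56 = 0.0228
false-alarm rate = Φ(0.0228) = 0.5091

false-alarm rate = 0.509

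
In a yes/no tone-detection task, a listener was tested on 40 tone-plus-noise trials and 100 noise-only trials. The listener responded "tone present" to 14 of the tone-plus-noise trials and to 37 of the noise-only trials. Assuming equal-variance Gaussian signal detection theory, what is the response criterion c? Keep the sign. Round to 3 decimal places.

c = 0.359

H = 14/40 = 0.3500
FA = 37/100 = 0.3700
z(0.3500) = -0.3853, z(0.3700) = -0.3319
c = −½·[z(H) + z(FA)] = −0.5 × (-0.3853 + (-0.3319)) = 0.3586
c > 0: the listener has a conservative response bias.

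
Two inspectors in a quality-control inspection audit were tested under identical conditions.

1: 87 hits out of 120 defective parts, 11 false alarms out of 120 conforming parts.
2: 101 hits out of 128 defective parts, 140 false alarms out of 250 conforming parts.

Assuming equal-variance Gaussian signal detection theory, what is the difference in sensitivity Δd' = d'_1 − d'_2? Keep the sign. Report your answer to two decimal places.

1: z(0.7250) = 0.598, z(0.0917) = -1.330, d' = 1.928
2: z(0.7891) = 0.803, z(0.5600) = 0.151, d' = 0.652
Δd' = d'_1 − d'_2 = 1.928 − 0.652 = 1.276
1 has the higher sensitivity.

Δd' = 1.28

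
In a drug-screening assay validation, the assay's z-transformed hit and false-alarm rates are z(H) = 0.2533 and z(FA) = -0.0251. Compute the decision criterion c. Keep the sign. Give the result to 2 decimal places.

c = −½·[z(H) + z(FA)] = −½·(0.2533 + (-0.0251)) = -0.1141
c < 0: the assay has a liberal response bias.

c = -0.11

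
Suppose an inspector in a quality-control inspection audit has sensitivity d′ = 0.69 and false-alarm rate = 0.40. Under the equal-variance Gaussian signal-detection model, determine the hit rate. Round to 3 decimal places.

hit rate = 0.669

z(false-alarm rate) = z(0.40) = -0.2533
z(H) = z(FA) + d' = -0.2533 + 0.69 = 0.4367
hit rate = Φ(0.4367) = 0.6688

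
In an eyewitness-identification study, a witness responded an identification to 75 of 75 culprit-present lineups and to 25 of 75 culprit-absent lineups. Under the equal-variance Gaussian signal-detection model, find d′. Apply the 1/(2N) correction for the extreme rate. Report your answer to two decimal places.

The hit rate is 75/75 = 1, so apply the 1/(2N) correction: H → 1 − 1/(2·75) = 0.99333.
z(H) = z(0.99333) = 2.475
z(FA) = z(0.33333) = -0.431
d' = 2.475 − (-0.431) = 2.906

d′ = 2.91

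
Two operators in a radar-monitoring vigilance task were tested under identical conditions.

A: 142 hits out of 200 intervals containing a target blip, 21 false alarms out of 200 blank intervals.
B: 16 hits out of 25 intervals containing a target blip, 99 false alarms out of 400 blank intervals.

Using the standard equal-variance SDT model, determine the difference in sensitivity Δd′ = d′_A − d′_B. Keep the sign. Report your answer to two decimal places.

A: z(0.7100) = 0.553, z(0.1050) = -1.254, d' = 1.807
B: z(0.6400) = 0.358, z(0.2475) = -0.682, d' = 1.040
Δd' = d'_A − d'_B = 1.807 − 1.040 = 0.767
A has the higher sensitivity.

Δd′ = 0.77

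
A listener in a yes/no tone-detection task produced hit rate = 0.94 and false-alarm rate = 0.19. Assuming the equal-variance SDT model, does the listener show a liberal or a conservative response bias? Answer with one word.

liberal

z(H) = 1.555, z(FA) = -0.878
c = −½·(z(H) + z(FA)) = -0.3385
c < 0 → liberal criterion (biased toward responding “yes”).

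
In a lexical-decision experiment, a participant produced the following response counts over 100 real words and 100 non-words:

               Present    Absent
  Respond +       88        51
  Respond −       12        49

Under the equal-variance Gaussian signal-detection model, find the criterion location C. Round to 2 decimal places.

C = -0.60

H = 88/100 = 0.8800
FA = 51/100 = 0.5100
z(H) = z(0.8800) = 1.175
z(FA) = z(0.5100) = 0.025
c = −½·[z(H) + z(FA)] = −0.5 × (1.175 + 0.025) = -0.600
c < 0: the participant has a liberal response bias.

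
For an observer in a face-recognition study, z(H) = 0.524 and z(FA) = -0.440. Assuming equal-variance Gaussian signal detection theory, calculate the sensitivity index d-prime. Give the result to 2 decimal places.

d' = z(H) − z(FA) = 0.524 − (-0.440) = 0.964

d-prime = 0.96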